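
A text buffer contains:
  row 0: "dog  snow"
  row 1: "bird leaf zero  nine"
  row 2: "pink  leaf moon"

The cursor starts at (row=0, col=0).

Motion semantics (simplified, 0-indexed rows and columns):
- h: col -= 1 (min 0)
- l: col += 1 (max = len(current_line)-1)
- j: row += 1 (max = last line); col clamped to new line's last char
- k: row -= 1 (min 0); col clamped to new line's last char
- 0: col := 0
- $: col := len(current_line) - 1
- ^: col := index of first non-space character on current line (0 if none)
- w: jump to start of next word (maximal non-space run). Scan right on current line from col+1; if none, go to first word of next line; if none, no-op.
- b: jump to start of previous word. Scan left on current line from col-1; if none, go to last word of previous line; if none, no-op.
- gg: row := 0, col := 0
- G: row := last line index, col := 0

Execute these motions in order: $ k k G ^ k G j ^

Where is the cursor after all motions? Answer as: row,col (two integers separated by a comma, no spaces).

Answer: 2,0

Derivation:
After 1 ($): row=0 col=8 char='w'
After 2 (k): row=0 col=8 char='w'
After 3 (k): row=0 col=8 char='w'
After 4 (G): row=2 col=0 char='p'
After 5 (^): row=2 col=0 char='p'
After 6 (k): row=1 col=0 char='b'
After 7 (G): row=2 col=0 char='p'
After 8 (j): row=2 col=0 char='p'
After 9 (^): row=2 col=0 char='p'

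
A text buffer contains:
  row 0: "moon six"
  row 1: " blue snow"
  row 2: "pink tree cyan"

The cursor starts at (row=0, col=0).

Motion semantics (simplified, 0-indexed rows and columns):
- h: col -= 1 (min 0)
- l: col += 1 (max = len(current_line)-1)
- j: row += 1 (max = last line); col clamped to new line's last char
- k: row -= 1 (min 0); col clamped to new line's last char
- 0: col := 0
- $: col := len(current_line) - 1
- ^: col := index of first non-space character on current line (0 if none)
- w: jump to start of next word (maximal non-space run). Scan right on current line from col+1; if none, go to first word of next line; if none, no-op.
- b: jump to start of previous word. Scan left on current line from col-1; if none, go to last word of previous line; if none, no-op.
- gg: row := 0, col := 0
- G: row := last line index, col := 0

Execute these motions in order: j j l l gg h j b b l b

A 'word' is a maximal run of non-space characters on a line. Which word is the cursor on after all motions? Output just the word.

Answer: moon

Derivation:
After 1 (j): row=1 col=0 char='_'
After 2 (j): row=2 col=0 char='p'
After 3 (l): row=2 col=1 char='i'
After 4 (l): row=2 col=2 char='n'
After 5 (gg): row=0 col=0 char='m'
After 6 (h): row=0 col=0 char='m'
After 7 (j): row=1 col=0 char='_'
After 8 (b): row=0 col=5 char='s'
After 9 (b): row=0 col=0 char='m'
After 10 (l): row=0 col=1 char='o'
After 11 (b): row=0 col=0 char='m'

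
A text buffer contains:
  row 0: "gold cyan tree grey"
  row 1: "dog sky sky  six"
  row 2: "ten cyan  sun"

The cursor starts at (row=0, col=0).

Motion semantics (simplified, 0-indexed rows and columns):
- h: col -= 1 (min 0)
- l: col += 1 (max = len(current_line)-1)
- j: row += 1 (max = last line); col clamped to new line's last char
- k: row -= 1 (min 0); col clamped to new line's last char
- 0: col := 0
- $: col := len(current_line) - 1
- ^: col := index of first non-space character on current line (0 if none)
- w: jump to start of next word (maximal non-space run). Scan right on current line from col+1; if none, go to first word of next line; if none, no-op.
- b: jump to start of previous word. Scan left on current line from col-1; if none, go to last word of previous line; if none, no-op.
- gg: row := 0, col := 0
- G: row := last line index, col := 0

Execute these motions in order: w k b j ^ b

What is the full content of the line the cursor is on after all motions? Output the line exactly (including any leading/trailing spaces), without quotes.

Answer: gold cyan tree grey

Derivation:
After 1 (w): row=0 col=5 char='c'
After 2 (k): row=0 col=5 char='c'
After 3 (b): row=0 col=0 char='g'
After 4 (j): row=1 col=0 char='d'
After 5 (^): row=1 col=0 char='d'
After 6 (b): row=0 col=15 char='g'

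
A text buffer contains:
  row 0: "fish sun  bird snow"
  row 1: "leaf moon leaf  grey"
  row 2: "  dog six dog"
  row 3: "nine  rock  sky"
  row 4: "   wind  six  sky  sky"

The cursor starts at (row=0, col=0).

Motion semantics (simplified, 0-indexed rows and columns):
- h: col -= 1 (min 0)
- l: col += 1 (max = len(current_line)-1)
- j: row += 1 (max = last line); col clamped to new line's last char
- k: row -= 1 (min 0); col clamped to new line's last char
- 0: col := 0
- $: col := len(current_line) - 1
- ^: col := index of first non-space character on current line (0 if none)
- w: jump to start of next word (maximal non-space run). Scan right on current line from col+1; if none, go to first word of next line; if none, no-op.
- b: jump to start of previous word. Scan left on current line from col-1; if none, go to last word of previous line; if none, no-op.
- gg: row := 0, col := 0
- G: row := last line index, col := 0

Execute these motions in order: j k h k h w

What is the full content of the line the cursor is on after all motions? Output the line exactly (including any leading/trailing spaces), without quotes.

Answer: fish sun  bird snow

Derivation:
After 1 (j): row=1 col=0 char='l'
After 2 (k): row=0 col=0 char='f'
After 3 (h): row=0 col=0 char='f'
After 4 (k): row=0 col=0 char='f'
After 5 (h): row=0 col=0 char='f'
After 6 (w): row=0 col=5 char='s'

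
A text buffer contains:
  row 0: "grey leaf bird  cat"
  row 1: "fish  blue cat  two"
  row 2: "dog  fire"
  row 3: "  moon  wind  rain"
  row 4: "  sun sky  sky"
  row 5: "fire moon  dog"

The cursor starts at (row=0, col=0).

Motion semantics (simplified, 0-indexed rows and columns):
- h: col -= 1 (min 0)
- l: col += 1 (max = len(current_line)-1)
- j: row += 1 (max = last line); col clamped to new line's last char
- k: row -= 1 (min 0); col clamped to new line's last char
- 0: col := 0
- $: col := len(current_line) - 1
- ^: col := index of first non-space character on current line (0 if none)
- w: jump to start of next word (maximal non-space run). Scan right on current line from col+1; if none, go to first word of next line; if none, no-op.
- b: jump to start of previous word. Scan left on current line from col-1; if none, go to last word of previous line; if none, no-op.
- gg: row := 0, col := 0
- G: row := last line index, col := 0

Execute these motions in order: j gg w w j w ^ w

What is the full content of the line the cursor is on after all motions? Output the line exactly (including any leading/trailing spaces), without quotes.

Answer: fish  blue cat  two

Derivation:
After 1 (j): row=1 col=0 char='f'
After 2 (gg): row=0 col=0 char='g'
After 3 (w): row=0 col=5 char='l'
After 4 (w): row=0 col=10 char='b'
After 5 (j): row=1 col=10 char='_'
After 6 (w): row=1 col=11 char='c'
After 7 (^): row=1 col=0 char='f'
After 8 (w): row=1 col=6 char='b'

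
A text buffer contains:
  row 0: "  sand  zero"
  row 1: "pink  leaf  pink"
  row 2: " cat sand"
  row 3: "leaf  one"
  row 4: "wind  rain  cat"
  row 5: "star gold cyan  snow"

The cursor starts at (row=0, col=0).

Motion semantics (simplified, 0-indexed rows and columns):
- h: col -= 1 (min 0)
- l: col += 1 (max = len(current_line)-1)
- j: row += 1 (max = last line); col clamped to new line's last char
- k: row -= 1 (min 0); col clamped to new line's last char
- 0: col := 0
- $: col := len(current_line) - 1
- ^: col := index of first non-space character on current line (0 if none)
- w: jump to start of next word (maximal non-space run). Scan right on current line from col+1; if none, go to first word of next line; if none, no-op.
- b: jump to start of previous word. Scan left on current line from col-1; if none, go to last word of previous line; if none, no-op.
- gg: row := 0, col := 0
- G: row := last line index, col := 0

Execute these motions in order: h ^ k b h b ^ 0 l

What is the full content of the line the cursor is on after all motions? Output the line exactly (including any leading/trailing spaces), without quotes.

After 1 (h): row=0 col=0 char='_'
After 2 (^): row=0 col=2 char='s'
After 3 (k): row=0 col=2 char='s'
After 4 (b): row=0 col=2 char='s'
After 5 (h): row=0 col=1 char='_'
After 6 (b): row=0 col=1 char='_'
After 7 (^): row=0 col=2 char='s'
After 8 (0): row=0 col=0 char='_'
After 9 (l): row=0 col=1 char='_'

Answer:   sand  zero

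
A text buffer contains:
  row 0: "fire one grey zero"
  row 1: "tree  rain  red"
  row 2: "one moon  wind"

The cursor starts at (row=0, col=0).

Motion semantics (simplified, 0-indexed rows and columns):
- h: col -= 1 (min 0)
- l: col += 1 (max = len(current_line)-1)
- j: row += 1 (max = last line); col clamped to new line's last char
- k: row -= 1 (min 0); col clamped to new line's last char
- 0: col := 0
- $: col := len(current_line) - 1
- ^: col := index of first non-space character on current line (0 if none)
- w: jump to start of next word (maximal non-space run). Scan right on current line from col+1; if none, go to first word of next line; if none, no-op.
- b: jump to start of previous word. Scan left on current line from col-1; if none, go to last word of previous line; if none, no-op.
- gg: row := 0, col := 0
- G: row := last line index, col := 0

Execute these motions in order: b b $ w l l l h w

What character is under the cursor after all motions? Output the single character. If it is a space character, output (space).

Answer: r

Derivation:
After 1 (b): row=0 col=0 char='f'
After 2 (b): row=0 col=0 char='f'
After 3 ($): row=0 col=17 char='o'
After 4 (w): row=1 col=0 char='t'
After 5 (l): row=1 col=1 char='r'
After 6 (l): row=1 col=2 char='e'
After 7 (l): row=1 col=3 char='e'
After 8 (h): row=1 col=2 char='e'
After 9 (w): row=1 col=6 char='r'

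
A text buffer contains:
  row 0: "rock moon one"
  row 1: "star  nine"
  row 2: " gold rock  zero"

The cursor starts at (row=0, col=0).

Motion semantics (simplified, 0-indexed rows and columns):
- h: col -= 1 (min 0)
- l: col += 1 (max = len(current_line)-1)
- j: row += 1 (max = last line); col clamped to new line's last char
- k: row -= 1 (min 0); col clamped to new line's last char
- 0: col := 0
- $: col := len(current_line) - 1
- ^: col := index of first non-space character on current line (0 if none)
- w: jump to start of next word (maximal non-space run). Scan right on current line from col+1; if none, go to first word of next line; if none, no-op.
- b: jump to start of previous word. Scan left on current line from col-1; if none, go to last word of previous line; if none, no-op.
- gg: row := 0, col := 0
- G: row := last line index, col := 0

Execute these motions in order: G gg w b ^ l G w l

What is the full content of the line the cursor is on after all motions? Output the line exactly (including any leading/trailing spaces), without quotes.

After 1 (G): row=2 col=0 char='_'
After 2 (gg): row=0 col=0 char='r'
After 3 (w): row=0 col=5 char='m'
After 4 (b): row=0 col=0 char='r'
After 5 (^): row=0 col=0 char='r'
After 6 (l): row=0 col=1 char='o'
After 7 (G): row=2 col=0 char='_'
After 8 (w): row=2 col=1 char='g'
After 9 (l): row=2 col=2 char='o'

Answer:  gold rock  zero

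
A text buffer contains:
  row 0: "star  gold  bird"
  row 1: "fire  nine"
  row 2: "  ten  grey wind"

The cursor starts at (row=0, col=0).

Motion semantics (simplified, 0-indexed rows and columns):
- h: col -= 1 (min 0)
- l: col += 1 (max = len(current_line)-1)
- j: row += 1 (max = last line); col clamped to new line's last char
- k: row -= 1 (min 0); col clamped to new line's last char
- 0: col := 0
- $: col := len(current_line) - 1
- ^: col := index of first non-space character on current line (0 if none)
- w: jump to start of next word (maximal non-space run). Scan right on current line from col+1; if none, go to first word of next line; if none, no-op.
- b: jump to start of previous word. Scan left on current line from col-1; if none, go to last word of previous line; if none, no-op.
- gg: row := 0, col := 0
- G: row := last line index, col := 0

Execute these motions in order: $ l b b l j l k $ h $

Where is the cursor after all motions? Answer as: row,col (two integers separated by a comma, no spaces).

Answer: 0,15

Derivation:
After 1 ($): row=0 col=15 char='d'
After 2 (l): row=0 col=15 char='d'
After 3 (b): row=0 col=12 char='b'
After 4 (b): row=0 col=6 char='g'
After 5 (l): row=0 col=7 char='o'
After 6 (j): row=1 col=7 char='i'
After 7 (l): row=1 col=8 char='n'
After 8 (k): row=0 col=8 char='l'
After 9 ($): row=0 col=15 char='d'
After 10 (h): row=0 col=14 char='r'
After 11 ($): row=0 col=15 char='d'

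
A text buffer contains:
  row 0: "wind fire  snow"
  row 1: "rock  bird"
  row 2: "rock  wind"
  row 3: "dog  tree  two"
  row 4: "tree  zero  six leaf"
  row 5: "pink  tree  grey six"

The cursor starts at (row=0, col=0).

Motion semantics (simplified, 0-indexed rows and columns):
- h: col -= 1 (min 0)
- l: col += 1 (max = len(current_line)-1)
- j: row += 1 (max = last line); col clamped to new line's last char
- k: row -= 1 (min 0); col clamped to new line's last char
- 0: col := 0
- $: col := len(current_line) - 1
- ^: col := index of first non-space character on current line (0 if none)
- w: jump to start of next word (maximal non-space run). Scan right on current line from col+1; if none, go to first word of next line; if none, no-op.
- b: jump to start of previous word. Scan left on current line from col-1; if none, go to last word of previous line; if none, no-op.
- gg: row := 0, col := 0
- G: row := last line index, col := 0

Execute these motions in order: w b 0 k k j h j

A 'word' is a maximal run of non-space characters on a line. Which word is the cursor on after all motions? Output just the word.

Answer: rock

Derivation:
After 1 (w): row=0 col=5 char='f'
After 2 (b): row=0 col=0 char='w'
After 3 (0): row=0 col=0 char='w'
After 4 (k): row=0 col=0 char='w'
After 5 (k): row=0 col=0 char='w'
After 6 (j): row=1 col=0 char='r'
After 7 (h): row=1 col=0 char='r'
After 8 (j): row=2 col=0 char='r'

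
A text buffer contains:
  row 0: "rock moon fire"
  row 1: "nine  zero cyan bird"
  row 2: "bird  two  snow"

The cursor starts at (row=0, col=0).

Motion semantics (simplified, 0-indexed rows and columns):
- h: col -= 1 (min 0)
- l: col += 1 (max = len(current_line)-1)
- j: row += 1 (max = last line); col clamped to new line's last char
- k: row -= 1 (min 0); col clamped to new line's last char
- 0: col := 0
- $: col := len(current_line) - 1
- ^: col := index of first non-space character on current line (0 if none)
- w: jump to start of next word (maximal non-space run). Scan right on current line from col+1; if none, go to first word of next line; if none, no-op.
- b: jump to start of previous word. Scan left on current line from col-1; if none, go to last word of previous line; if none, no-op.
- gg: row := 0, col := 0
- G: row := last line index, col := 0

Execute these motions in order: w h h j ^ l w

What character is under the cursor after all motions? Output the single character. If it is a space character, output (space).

Answer: z

Derivation:
After 1 (w): row=0 col=5 char='m'
After 2 (h): row=0 col=4 char='_'
After 3 (h): row=0 col=3 char='k'
After 4 (j): row=1 col=3 char='e'
After 5 (^): row=1 col=0 char='n'
After 6 (l): row=1 col=1 char='i'
After 7 (w): row=1 col=6 char='z'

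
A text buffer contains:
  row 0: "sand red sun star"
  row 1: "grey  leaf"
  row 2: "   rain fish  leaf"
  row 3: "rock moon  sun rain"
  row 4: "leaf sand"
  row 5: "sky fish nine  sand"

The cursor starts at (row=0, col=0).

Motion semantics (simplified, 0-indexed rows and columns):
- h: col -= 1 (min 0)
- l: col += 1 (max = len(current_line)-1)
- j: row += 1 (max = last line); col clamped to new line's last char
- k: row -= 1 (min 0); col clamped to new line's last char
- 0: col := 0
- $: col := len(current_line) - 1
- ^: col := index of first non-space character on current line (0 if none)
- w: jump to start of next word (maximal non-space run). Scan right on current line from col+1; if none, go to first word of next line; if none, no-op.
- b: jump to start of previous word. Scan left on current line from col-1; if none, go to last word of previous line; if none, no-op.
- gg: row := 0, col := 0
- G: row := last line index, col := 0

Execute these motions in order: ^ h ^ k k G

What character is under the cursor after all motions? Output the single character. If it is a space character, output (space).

Answer: s

Derivation:
After 1 (^): row=0 col=0 char='s'
After 2 (h): row=0 col=0 char='s'
After 3 (^): row=0 col=0 char='s'
After 4 (k): row=0 col=0 char='s'
After 5 (k): row=0 col=0 char='s'
After 6 (G): row=5 col=0 char='s'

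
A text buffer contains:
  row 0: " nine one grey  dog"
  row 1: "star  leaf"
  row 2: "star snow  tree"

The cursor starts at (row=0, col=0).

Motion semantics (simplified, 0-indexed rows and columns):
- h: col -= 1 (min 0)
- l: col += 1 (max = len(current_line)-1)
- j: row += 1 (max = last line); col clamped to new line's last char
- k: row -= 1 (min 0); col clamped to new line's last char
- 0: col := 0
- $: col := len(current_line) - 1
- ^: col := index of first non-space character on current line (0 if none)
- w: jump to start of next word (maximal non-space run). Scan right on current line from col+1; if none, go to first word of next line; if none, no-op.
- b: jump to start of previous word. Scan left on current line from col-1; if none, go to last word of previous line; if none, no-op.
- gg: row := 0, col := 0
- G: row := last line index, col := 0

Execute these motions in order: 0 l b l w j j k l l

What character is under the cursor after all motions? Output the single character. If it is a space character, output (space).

After 1 (0): row=0 col=0 char='_'
After 2 (l): row=0 col=1 char='n'
After 3 (b): row=0 col=1 char='n'
After 4 (l): row=0 col=2 char='i'
After 5 (w): row=0 col=6 char='o'
After 6 (j): row=1 col=6 char='l'
After 7 (j): row=2 col=6 char='n'
After 8 (k): row=1 col=6 char='l'
After 9 (l): row=1 col=7 char='e'
After 10 (l): row=1 col=8 char='a'

Answer: a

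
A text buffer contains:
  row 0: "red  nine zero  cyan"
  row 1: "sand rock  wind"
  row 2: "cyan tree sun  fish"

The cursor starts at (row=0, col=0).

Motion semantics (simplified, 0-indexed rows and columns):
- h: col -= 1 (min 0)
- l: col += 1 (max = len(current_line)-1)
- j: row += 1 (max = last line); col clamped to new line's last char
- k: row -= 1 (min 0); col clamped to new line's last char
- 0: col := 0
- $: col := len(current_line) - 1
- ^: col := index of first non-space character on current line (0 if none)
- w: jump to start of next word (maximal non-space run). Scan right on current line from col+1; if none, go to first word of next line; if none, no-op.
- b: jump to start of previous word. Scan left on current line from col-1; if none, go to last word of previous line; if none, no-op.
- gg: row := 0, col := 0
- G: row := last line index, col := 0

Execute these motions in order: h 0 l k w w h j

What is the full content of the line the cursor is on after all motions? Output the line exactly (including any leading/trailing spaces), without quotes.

After 1 (h): row=0 col=0 char='r'
After 2 (0): row=0 col=0 char='r'
After 3 (l): row=0 col=1 char='e'
After 4 (k): row=0 col=1 char='e'
After 5 (w): row=0 col=5 char='n'
After 6 (w): row=0 col=10 char='z'
After 7 (h): row=0 col=9 char='_'
After 8 (j): row=1 col=9 char='_'

Answer: sand rock  wind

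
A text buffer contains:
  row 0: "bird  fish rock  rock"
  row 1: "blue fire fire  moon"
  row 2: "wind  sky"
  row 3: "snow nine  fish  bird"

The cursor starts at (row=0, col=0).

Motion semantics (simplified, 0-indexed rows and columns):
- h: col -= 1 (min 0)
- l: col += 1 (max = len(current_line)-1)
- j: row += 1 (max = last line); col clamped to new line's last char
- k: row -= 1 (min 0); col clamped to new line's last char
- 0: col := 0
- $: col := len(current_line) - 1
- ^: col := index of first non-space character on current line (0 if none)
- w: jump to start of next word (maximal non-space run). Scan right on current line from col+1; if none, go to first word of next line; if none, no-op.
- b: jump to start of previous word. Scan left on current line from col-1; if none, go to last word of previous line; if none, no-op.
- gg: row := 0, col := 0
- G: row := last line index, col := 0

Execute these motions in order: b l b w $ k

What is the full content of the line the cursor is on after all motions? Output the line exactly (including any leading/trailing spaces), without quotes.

After 1 (b): row=0 col=0 char='b'
After 2 (l): row=0 col=1 char='i'
After 3 (b): row=0 col=0 char='b'
After 4 (w): row=0 col=6 char='f'
After 5 ($): row=0 col=20 char='k'
After 6 (k): row=0 col=20 char='k'

Answer: bird  fish rock  rock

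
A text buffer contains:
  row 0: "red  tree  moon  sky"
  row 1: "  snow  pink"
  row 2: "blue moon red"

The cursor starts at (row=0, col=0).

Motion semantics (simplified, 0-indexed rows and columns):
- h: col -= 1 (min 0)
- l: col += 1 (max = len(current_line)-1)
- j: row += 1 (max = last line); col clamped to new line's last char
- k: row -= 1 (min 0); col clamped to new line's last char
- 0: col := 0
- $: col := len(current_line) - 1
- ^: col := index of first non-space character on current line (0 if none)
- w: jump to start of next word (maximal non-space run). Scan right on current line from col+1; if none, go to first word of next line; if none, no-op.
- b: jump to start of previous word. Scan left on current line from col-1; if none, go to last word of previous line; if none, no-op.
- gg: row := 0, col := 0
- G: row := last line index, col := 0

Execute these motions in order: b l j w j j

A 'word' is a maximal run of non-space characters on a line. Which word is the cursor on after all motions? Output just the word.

After 1 (b): row=0 col=0 char='r'
After 2 (l): row=0 col=1 char='e'
After 3 (j): row=1 col=1 char='_'
After 4 (w): row=1 col=2 char='s'
After 5 (j): row=2 col=2 char='u'
After 6 (j): row=2 col=2 char='u'

Answer: blue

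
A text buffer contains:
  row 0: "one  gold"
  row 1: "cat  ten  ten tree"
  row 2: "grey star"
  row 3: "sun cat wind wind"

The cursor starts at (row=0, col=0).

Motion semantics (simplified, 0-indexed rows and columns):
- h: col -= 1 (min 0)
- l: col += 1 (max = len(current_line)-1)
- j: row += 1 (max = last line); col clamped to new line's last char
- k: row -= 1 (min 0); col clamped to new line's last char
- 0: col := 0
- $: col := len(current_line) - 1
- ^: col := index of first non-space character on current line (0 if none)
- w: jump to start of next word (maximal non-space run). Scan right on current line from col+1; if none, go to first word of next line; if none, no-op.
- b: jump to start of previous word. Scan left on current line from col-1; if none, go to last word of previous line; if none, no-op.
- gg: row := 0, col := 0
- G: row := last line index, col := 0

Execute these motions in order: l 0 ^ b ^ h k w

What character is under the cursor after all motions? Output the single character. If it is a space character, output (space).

Answer: g

Derivation:
After 1 (l): row=0 col=1 char='n'
After 2 (0): row=0 col=0 char='o'
After 3 (^): row=0 col=0 char='o'
After 4 (b): row=0 col=0 char='o'
After 5 (^): row=0 col=0 char='o'
After 6 (h): row=0 col=0 char='o'
After 7 (k): row=0 col=0 char='o'
After 8 (w): row=0 col=5 char='g'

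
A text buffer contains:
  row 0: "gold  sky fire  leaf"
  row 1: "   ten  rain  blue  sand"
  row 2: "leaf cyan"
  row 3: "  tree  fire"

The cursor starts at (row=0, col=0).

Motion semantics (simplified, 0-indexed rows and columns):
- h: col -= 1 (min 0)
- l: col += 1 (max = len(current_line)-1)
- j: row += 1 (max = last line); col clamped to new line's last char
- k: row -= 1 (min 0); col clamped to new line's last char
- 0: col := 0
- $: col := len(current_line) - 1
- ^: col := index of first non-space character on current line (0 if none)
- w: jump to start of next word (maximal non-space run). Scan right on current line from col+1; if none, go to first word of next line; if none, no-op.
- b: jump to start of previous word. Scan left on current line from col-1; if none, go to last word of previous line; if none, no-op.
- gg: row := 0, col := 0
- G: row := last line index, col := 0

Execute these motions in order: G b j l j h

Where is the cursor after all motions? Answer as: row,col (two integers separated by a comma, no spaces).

After 1 (G): row=3 col=0 char='_'
After 2 (b): row=2 col=5 char='c'
After 3 (j): row=3 col=5 char='e'
After 4 (l): row=3 col=6 char='_'
After 5 (j): row=3 col=6 char='_'
After 6 (h): row=3 col=5 char='e'

Answer: 3,5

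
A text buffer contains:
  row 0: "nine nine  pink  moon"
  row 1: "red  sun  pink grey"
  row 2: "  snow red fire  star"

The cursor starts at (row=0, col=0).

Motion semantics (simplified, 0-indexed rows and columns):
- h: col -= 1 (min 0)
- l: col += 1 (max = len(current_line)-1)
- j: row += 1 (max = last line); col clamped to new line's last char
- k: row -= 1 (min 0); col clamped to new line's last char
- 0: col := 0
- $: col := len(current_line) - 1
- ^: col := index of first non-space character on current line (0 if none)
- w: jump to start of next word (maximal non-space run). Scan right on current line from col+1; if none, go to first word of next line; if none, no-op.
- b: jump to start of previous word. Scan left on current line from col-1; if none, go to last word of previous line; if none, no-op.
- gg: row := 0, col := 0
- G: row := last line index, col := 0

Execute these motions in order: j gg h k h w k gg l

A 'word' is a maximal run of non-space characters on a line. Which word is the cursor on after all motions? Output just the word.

After 1 (j): row=1 col=0 char='r'
After 2 (gg): row=0 col=0 char='n'
After 3 (h): row=0 col=0 char='n'
After 4 (k): row=0 col=0 char='n'
After 5 (h): row=0 col=0 char='n'
After 6 (w): row=0 col=5 char='n'
After 7 (k): row=0 col=5 char='n'
After 8 (gg): row=0 col=0 char='n'
After 9 (l): row=0 col=1 char='i'

Answer: nine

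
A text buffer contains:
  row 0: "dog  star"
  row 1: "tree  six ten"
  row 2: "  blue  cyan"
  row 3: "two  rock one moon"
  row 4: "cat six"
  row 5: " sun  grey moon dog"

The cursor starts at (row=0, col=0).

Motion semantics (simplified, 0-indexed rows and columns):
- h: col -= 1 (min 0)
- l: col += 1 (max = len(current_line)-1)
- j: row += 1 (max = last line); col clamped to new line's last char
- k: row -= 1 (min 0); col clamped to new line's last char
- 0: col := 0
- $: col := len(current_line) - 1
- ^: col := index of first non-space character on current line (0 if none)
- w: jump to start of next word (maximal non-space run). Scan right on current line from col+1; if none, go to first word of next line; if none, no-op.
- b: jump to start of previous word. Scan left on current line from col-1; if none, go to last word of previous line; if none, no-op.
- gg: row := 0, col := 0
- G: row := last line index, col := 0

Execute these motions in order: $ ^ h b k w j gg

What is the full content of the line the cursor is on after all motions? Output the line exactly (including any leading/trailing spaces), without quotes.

Answer: dog  star

Derivation:
After 1 ($): row=0 col=8 char='r'
After 2 (^): row=0 col=0 char='d'
After 3 (h): row=0 col=0 char='d'
After 4 (b): row=0 col=0 char='d'
After 5 (k): row=0 col=0 char='d'
After 6 (w): row=0 col=5 char='s'
After 7 (j): row=1 col=5 char='_'
After 8 (gg): row=0 col=0 char='d'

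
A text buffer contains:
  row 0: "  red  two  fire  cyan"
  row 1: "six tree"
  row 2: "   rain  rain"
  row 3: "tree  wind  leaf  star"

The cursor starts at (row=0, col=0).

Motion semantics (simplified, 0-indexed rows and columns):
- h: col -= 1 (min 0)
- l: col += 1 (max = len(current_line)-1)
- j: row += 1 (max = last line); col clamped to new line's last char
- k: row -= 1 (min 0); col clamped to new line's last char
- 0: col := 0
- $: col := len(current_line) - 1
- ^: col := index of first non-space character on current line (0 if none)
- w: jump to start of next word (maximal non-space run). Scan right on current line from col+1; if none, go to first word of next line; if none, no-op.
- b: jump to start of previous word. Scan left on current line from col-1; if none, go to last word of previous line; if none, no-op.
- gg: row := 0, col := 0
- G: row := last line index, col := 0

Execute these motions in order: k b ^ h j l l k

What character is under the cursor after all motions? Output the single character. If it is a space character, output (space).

After 1 (k): row=0 col=0 char='_'
After 2 (b): row=0 col=0 char='_'
After 3 (^): row=0 col=2 char='r'
After 4 (h): row=0 col=1 char='_'
After 5 (j): row=1 col=1 char='i'
After 6 (l): row=1 col=2 char='x'
After 7 (l): row=1 col=3 char='_'
After 8 (k): row=0 col=3 char='e'

Answer: e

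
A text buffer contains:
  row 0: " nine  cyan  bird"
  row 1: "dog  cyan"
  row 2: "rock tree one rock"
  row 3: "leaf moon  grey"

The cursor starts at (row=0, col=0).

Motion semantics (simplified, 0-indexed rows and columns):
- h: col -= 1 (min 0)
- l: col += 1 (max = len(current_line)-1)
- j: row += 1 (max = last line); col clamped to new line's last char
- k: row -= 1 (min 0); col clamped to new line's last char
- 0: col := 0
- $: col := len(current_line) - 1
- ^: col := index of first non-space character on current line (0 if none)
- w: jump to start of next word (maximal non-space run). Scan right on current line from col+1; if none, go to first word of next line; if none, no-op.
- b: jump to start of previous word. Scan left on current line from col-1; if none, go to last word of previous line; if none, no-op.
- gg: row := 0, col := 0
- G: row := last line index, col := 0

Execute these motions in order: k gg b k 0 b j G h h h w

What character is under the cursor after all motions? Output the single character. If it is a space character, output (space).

After 1 (k): row=0 col=0 char='_'
After 2 (gg): row=0 col=0 char='_'
After 3 (b): row=0 col=0 char='_'
After 4 (k): row=0 col=0 char='_'
After 5 (0): row=0 col=0 char='_'
After 6 (b): row=0 col=0 char='_'
After 7 (j): row=1 col=0 char='d'
After 8 (G): row=3 col=0 char='l'
After 9 (h): row=3 col=0 char='l'
After 10 (h): row=3 col=0 char='l'
After 11 (h): row=3 col=0 char='l'
After 12 (w): row=3 col=5 char='m'

Answer: m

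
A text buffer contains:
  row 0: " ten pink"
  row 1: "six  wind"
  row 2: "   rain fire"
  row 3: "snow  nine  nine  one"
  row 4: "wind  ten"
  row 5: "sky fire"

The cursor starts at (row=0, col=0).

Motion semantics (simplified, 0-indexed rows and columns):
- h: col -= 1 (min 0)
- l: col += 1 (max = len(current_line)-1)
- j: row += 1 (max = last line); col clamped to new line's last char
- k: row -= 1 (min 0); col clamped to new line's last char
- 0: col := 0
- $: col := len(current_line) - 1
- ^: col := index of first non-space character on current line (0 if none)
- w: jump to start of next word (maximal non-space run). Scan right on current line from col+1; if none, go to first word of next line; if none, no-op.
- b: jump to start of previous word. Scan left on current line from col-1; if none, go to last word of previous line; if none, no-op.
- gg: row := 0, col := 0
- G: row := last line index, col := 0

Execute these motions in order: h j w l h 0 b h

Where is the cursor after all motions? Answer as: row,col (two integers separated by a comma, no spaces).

Answer: 0,4

Derivation:
After 1 (h): row=0 col=0 char='_'
After 2 (j): row=1 col=0 char='s'
After 3 (w): row=1 col=5 char='w'
After 4 (l): row=1 col=6 char='i'
After 5 (h): row=1 col=5 char='w'
After 6 (0): row=1 col=0 char='s'
After 7 (b): row=0 col=5 char='p'
After 8 (h): row=0 col=4 char='_'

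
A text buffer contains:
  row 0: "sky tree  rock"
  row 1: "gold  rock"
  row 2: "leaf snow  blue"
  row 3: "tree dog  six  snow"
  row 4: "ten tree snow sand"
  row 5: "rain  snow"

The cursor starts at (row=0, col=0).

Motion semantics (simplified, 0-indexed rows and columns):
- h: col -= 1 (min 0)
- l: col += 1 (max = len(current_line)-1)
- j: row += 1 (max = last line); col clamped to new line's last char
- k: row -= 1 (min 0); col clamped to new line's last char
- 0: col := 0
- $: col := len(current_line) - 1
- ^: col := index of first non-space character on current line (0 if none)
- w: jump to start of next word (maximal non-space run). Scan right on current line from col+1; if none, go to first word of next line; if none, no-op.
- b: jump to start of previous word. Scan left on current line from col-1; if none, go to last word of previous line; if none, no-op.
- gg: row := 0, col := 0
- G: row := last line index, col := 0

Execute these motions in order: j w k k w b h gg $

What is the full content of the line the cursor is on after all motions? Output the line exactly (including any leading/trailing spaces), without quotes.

Answer: sky tree  rock

Derivation:
After 1 (j): row=1 col=0 char='g'
After 2 (w): row=1 col=6 char='r'
After 3 (k): row=0 col=6 char='e'
After 4 (k): row=0 col=6 char='e'
After 5 (w): row=0 col=10 char='r'
After 6 (b): row=0 col=4 char='t'
After 7 (h): row=0 col=3 char='_'
After 8 (gg): row=0 col=0 char='s'
After 9 ($): row=0 col=13 char='k'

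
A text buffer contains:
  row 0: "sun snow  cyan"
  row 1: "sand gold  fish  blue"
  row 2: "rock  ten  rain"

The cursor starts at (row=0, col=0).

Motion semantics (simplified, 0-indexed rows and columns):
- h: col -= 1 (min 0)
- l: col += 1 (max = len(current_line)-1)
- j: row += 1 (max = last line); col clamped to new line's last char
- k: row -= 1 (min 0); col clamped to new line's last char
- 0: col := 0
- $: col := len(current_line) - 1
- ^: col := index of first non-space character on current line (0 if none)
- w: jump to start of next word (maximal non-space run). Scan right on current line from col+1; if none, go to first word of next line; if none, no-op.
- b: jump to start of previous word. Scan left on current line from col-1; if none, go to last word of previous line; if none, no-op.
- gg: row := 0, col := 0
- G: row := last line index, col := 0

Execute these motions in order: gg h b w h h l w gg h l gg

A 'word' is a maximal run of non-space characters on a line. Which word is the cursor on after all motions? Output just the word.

Answer: sun

Derivation:
After 1 (gg): row=0 col=0 char='s'
After 2 (h): row=0 col=0 char='s'
After 3 (b): row=0 col=0 char='s'
After 4 (w): row=0 col=4 char='s'
After 5 (h): row=0 col=3 char='_'
After 6 (h): row=0 col=2 char='n'
After 7 (l): row=0 col=3 char='_'
After 8 (w): row=0 col=4 char='s'
After 9 (gg): row=0 col=0 char='s'
After 10 (h): row=0 col=0 char='s'
After 11 (l): row=0 col=1 char='u'
After 12 (gg): row=0 col=0 char='s'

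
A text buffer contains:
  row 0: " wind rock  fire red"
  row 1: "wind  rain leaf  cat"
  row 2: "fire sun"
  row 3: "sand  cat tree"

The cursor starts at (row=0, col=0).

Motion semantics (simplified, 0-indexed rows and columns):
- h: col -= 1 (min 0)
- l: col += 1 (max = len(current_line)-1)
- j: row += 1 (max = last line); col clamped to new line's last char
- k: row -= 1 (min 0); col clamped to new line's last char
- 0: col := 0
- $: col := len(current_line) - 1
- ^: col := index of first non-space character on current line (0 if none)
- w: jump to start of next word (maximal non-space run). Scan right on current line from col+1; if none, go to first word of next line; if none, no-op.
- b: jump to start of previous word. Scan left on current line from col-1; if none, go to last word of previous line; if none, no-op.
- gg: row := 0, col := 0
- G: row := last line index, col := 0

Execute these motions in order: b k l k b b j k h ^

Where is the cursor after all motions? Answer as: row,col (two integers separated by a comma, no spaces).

After 1 (b): row=0 col=0 char='_'
After 2 (k): row=0 col=0 char='_'
After 3 (l): row=0 col=1 char='w'
After 4 (k): row=0 col=1 char='w'
After 5 (b): row=0 col=1 char='w'
After 6 (b): row=0 col=1 char='w'
After 7 (j): row=1 col=1 char='i'
After 8 (k): row=0 col=1 char='w'
After 9 (h): row=0 col=0 char='_'
After 10 (^): row=0 col=1 char='w'

Answer: 0,1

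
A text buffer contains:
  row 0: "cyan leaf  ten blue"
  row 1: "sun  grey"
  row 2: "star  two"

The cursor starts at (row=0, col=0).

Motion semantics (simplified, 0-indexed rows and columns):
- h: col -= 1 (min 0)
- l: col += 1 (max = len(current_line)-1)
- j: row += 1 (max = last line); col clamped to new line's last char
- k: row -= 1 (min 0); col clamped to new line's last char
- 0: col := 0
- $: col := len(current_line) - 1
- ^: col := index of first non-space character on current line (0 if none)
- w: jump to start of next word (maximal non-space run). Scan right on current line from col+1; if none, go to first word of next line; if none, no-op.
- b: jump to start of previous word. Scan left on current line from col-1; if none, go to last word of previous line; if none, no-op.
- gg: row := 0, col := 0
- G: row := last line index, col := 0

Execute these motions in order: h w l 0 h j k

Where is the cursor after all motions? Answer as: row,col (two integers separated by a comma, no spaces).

Answer: 0,0

Derivation:
After 1 (h): row=0 col=0 char='c'
After 2 (w): row=0 col=5 char='l'
After 3 (l): row=0 col=6 char='e'
After 4 (0): row=0 col=0 char='c'
After 5 (h): row=0 col=0 char='c'
After 6 (j): row=1 col=0 char='s'
After 7 (k): row=0 col=0 char='c'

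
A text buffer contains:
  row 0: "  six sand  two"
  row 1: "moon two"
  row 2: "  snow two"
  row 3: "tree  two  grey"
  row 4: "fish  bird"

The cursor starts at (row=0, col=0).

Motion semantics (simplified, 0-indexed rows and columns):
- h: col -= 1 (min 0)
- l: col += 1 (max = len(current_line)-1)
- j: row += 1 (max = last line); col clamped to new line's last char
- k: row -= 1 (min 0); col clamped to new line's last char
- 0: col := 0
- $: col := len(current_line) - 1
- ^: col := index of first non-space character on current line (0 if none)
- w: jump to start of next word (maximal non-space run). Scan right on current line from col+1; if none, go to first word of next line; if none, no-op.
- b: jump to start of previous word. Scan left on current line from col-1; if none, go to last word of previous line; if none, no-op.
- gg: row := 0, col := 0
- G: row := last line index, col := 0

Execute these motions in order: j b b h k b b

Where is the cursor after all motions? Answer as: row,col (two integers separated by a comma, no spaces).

Answer: 0,2

Derivation:
After 1 (j): row=1 col=0 char='m'
After 2 (b): row=0 col=12 char='t'
After 3 (b): row=0 col=6 char='s'
After 4 (h): row=0 col=5 char='_'
After 5 (k): row=0 col=5 char='_'
After 6 (b): row=0 col=2 char='s'
After 7 (b): row=0 col=2 char='s'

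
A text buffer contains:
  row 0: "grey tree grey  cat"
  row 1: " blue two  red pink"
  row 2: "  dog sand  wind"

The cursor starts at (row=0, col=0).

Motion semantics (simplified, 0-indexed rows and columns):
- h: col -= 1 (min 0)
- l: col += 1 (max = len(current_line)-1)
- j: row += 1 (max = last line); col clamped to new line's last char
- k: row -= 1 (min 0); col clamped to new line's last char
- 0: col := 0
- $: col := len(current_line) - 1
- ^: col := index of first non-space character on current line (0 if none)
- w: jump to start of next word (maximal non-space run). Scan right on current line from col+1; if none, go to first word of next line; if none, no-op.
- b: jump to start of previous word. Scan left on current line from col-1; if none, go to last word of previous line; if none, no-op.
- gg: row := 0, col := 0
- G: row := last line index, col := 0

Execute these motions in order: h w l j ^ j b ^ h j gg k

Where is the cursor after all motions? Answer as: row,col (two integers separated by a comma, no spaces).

After 1 (h): row=0 col=0 char='g'
After 2 (w): row=0 col=5 char='t'
After 3 (l): row=0 col=6 char='r'
After 4 (j): row=1 col=6 char='t'
After 5 (^): row=1 col=1 char='b'
After 6 (j): row=2 col=1 char='_'
After 7 (b): row=1 col=15 char='p'
After 8 (^): row=1 col=1 char='b'
After 9 (h): row=1 col=0 char='_'
After 10 (j): row=2 col=0 char='_'
After 11 (gg): row=0 col=0 char='g'
After 12 (k): row=0 col=0 char='g'

Answer: 0,0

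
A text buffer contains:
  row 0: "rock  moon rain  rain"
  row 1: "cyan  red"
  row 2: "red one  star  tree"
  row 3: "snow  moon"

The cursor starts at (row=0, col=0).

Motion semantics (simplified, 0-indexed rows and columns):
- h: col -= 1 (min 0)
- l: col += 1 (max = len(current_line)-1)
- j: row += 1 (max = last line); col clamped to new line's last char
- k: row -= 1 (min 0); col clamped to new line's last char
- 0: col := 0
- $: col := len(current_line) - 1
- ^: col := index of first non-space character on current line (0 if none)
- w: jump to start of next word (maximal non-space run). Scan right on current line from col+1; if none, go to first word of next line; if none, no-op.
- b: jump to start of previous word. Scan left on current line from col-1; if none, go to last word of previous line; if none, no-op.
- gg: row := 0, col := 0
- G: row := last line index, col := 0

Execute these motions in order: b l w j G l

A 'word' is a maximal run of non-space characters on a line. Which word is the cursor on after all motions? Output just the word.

Answer: snow

Derivation:
After 1 (b): row=0 col=0 char='r'
After 2 (l): row=0 col=1 char='o'
After 3 (w): row=0 col=6 char='m'
After 4 (j): row=1 col=6 char='r'
After 5 (G): row=3 col=0 char='s'
After 6 (l): row=3 col=1 char='n'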